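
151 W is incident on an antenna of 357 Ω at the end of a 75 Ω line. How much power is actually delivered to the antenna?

P_delivered ≈ 86.7 W

Γ = (357 − 75)/(357 + 75) = 0.653
|Γ|² = 0.426
P_refl = |Γ|²·P_inc = 64.3 W, P_del = (1 − |Γ|²)·P_inc = 86.7 W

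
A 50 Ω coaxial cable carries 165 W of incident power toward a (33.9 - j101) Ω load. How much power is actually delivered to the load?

|Γ| = |(-16.1 − j101)/(83.9 − j101)| = 0.779
|Γ|² = 0.607
P_refl = |Γ|²·P_inc = 100 W, P_del = (1 − |Γ|²)·P_inc = 64.9 W

P_delivered ≈ 64.9 W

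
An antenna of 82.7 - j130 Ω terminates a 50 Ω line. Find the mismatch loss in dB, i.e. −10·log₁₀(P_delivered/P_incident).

Γ = (32.7 − j130)/(132.7 − j130), |Γ| = 0.722
|Γ|² = 0.521, so P_del/P_inc = 1 − |Γ|² = 0.479
ML = −10·log₁₀(1 − |Γ|²)

mismatch loss ≈ 3.19 dB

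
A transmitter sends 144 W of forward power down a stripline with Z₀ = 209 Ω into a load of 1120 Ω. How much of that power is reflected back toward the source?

P_reflected ≈ 67.7 W

Γ = (1120 − 209)/(1120 + 209) = 0.685
|Γ|² = 0.47
P_refl = |Γ|²·P_inc = 67.7 W, P_del = (1 − |Γ|²)·P_inc = 76.3 W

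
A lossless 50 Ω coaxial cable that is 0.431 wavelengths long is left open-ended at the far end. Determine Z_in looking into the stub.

βl = 2π × 0.431 = 155°
tan(βl) = -0.463
For an open-ended stub, Z_in = −jZ_0·cot(βl) = −jZ_0/tan(βl)

Z_in ≈ +j108 Ω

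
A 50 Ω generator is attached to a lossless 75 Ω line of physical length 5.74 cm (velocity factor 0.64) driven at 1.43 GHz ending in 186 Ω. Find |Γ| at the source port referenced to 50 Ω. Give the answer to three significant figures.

λ = v/f = 0.64·c / 1.43 GHz = 0.134 m
βl = 2π·l/λ = 2π × 0.428 = 154°
tan(βl) = -0.49
Z_in = Z_0·(Z_L + jZ_0·tanβl)/(Z_0 + jZ_L·tanβl) = 93.2 + j76.4 Ω
Γ_s = (Z_in − Z_s)/(Z_in + Z_s) = (43.2 + j76.4)/(143 + j76.4), |Γ_s| = 0.541

|Γ| ≈ 0.541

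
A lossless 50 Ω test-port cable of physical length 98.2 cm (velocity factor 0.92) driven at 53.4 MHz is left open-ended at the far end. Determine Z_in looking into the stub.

Z_in ≈ −j19.8 Ω

λ = v/f = 0.92·c / 53.4 MHz = 5.17 m
βl = 2π·l/λ = 2π × 0.19 = 68.4°
tan(βl) = 2.53
For an open-ended stub, Z_in = −jZ_0·cot(βl) = −jZ_0/tan(βl)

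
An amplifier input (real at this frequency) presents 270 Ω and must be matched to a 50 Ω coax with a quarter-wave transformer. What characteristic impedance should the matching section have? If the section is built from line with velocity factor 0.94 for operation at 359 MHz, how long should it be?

Z_qwt ≈ 116 Ω; length ≈ 19.6 cm

Z_qwt = √(Z_0·R_L) = √(50 × 270) = √13500
λ = 0.94·c/f = 0.786 m, so l = λ/4 = 0.196 m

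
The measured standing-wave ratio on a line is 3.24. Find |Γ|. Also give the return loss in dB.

|Γ| ≈ 0.528; return loss ≈ 5.54 dB

|Γ| = (S − 1)/(S + 1) = (3.24 − 1)/(3.24 + 1) = 2.24/4.24
RL = −20·log₁₀|Γ| = −20·log₁₀(0.528)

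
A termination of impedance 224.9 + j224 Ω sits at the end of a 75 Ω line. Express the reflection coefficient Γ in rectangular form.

Γ ≈ 0.679 + j0.24

Γ = (Z_L − Z_0)/(Z_L + Z_0) = (149.9 + j224)/(299.9 + j224)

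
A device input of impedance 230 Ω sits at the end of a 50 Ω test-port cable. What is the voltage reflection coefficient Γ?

Γ = 0.643

Γ = (Z_L − Z_0)/(Z_L + Z_0) = (230 − 50)/(230 + 50) = 180/280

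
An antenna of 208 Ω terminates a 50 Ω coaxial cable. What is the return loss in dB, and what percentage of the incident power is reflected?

RL ≈ 4.26 dB; 37.5% of incident power reflected

Γ = (208 − 50)/(208 + 50) = 0.612
RL = −20·log₁₀(0.612) = 4.26 dB
P_refl/P_inc = |Γ|² = 0.375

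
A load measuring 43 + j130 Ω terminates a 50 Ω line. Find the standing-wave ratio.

VSWR ≈ 9.78

Γ = (Z_L − Z_0)/(Z_L + Z_0) = (-7 + j130)/(93 + j130)
|Γ| = 130/160 = 0.814
VSWR = (1 + |Γ|)/(1 − |Γ|) = 1.81/0.186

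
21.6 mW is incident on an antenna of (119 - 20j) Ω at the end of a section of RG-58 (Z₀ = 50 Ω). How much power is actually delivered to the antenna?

|Γ| = |(69 − j20)/(169 − j20)| = 0.422
|Γ|² = 0.178
P_refl = |Γ|²·P_inc = 3.85 mW, P_del = (1 − |Γ|²)·P_inc = 17.8 mW

P_delivered ≈ 17.8 mW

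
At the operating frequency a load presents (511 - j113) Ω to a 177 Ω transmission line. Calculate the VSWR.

Γ = (Z_L − Z_0)/(Z_L + Z_0) = (334 − j113)/(688 − j113)
|Γ| = 353/697 = 0.506
VSWR = (1 + |Γ|)/(1 − |Γ|) = 1.51/0.494

VSWR ≈ 3.05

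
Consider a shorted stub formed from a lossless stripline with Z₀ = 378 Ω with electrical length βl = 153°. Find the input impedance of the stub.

Z_in ≈ −j193 Ω

tan(βl) = -0.51
For a shorted stub, Z_in = jZ_0·tan(βl)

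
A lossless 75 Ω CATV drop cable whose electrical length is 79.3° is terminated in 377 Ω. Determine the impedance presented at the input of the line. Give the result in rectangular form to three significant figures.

Z_in ≈ 15.4 − j13.6 Ω

tan(βl) = tan(79.3°) = 5.29
Z_in = Z_0·(Z_L + jZ_0·tanβl)/(Z_0 + jZ_L·tanβl)
     = 75·(377 + j397)/(75 + j2000)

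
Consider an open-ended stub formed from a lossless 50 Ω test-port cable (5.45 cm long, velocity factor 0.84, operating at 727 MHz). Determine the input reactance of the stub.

X_in ≈ -33 Ω (capacitive)

λ = v/f = 0.84·c / 727 MHz = 0.347 m
βl = 2π·l/λ = 2π × 0.157 = 56.6°
tan(βl) = 1.52
For an open-ended stub, Z_in = −jZ_0·cot(βl) = −jZ_0/tan(βl)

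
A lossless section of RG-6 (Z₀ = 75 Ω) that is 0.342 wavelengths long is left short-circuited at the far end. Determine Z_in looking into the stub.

Z_in ≈ −j115 Ω

βl = 2π × 0.342 = 123°
tan(βl) = -1.53
For a short-circuited stub, Z_in = jZ_0·tan(βl)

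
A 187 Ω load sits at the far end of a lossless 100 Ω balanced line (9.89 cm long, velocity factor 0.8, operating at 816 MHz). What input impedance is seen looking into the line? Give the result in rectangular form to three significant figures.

λ = v/f = 0.8·c / 816 MHz = 0.294 m
βl = 2π·l/λ = 2π × 0.336 = 121°
tan(βl) = tan(121°) = -1.66
Z_in = Z_0·(Z_L + jZ_0·tanβl)/(Z_0 + jZ_L·tanβl)
     = 100·(187 − j166)/(100 − j311)

Z_in ≈ 66 + j39 Ω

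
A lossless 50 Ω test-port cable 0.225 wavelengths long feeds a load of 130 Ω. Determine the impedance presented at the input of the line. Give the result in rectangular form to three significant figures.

βl = 2π × 0.225 = 81°
tan(βl) = tan(81°) = 6.31
Z_in = Z_0·(Z_L + jZ_0·tanβl)/(Z_0 + jZ_L·tanβl)
     = 50·(130 + j316)/(50 + j821)

Z_in ≈ 19.6 − j6.72 Ω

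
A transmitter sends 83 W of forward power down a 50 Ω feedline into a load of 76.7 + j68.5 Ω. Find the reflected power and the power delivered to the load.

|Γ| = |(26.7 + j68.5)/(126.7 + j68.5)| = 0.51
|Γ|² = 0.261
P_refl = |Γ|²·P_inc = 21.6 W, P_del = (1 − |Γ|²)·P_inc = 61.4 W

P_reflected ≈ 21.6 W; P_delivered ≈ 61.4 W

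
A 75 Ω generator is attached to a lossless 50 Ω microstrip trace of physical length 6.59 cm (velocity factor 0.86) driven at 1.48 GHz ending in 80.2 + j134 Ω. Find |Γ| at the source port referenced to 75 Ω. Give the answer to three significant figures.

|Γ| ≈ 0.788

λ = v/f = 0.86·c / 1.48 GHz = 0.174 m
βl = 2π·l/λ = 2π × 0.378 = 136°
tan(βl) = -0.963
Z_in = Z_0·(Z_L + jZ_0·tanβl)/(Z_0 + jZ_L·tanβl) = 10.2 + j28.4 Ω
Γ_s = (Z_in − Z_s)/(Z_in + Z_s) = (-64.8 + j28.4)/(85.2 + j28.4), |Γ_s| = 0.788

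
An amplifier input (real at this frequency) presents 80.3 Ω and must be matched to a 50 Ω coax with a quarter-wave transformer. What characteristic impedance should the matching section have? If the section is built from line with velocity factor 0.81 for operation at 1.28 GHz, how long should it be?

Z_qwt ≈ 63.4 Ω; length ≈ 4.75 cm

Z_qwt = √(Z_0·R_L) = √(50 × 80.3) = √4015
λ = 0.81·c/f = 0.19 m, so l = λ/4 = 0.0475 m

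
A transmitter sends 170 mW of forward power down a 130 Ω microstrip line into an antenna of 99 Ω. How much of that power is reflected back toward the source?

P_reflected ≈ 3.12 mW

Γ = (99 − 130)/(99 + 130) = -0.135
|Γ|² = 0.0183
P_refl = |Γ|²·P_inc = 3.12 mW, P_del = (1 − |Γ|²)·P_inc = 167 mW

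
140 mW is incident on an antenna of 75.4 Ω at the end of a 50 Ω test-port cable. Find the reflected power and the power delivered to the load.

P_reflected ≈ 5.74 mW; P_delivered ≈ 134 mW

Γ = (75.4 − 50)/(75.4 + 50) = 0.203
|Γ|² = 0.041
P_refl = |Γ|²·P_inc = 5.74 mW, P_del = (1 − |Γ|²)·P_inc = 134 mW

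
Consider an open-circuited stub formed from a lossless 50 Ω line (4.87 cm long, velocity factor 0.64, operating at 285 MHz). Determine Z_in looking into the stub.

Z_in ≈ −j102 Ω

λ = v/f = 0.64·c / 285 MHz = 0.674 m
βl = 2π·l/λ = 2π × 0.0723 = 26°
tan(βl) = 0.488
For an open-circuited stub, Z_in = −jZ_0·cot(βl) = −jZ_0/tan(βl)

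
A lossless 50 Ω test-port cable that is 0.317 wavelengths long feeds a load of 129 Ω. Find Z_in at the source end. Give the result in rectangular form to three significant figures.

βl = 2π × 0.317 = 114°
tan(βl) = tan(114°) = -2.23
Z_in = Z_0·(Z_L + jZ_0·tanβl)/(Z_0 + jZ_L·tanβl)
     = 50·(129 − j112)/(50 − j288)

Z_in ≈ 22.6 + j18.5 Ω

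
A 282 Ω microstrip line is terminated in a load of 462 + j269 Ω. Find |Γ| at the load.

Γ = (Z_L − Z_0)/(Z_L + Z_0) = (180 + j269)/(744 + j269)
|Γ| = 324/791

|Γ| ≈ 0.409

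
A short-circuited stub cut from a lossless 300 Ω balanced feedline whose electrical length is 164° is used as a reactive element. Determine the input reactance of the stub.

X_in ≈ -86 Ω (capacitive)

tan(βl) = -0.287
For a short-circuited stub, Z_in = jZ_0·tan(βl)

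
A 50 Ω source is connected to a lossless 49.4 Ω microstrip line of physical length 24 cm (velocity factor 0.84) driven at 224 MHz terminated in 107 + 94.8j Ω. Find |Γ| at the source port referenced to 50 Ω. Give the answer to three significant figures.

|Γ| ≈ 0.609

λ = v/f = 0.84·c / 224 MHz = 1.12 m
βl = 2π·l/λ = 2π × 0.213 = 76.8°
tan(βl) = 4.26
Z_in = Z_0·(Z_L + jZ_0·tanβl)/(Z_0 + jZ_L·tanβl) = 15 − j23.2 Ω
Γ_s = (Z_in − Z_s)/(Z_in + Z_s) = (-35 − j23.2)/(65 − j23.2), |Γ_s| = 0.609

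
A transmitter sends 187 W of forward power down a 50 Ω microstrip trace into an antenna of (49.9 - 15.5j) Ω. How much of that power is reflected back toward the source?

P_reflected ≈ 4.4 W

|Γ| = |(-0.1 − j15.5)/(99.9 − j15.5)| = 0.153
|Γ|² = 0.0235
P_refl = |Γ|²·P_inc = 4.4 W, P_del = (1 − |Γ|²)·P_inc = 183 W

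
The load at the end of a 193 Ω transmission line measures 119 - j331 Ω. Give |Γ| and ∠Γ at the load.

Γ ≈ 0.746 ∠ -55.9°

Γ = (Z_L − Z_0)/(Z_L + Z_0) = (-74 − j331)/(312 − j331)
|Γ| = 339/455 = 0.746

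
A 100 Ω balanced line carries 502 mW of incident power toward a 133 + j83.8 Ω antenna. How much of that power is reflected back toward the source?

P_reflected ≈ 66.4 mW

|Γ| = |(33 + j83.8)/(233 + j83.8)| = 0.364
|Γ|² = 0.132
P_refl = |Γ|²·P_inc = 66.4 mW, P_del = (1 − |Γ|²)·P_inc = 436 mW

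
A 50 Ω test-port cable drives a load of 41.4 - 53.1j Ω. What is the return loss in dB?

Γ = (-8.6 − j53.1)/(91.4 − j53.1), |Γ| = 0.509
RL = −20·log₁₀|Γ| = −20·log₁₀(0.509)

RL ≈ 5.87 dB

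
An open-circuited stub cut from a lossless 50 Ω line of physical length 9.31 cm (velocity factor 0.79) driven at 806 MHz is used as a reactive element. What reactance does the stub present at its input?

X_in ≈ 22.2 Ω (inductive)

λ = v/f = 0.79·c / 806 MHz = 0.294 m
βl = 2π·l/λ = 2π × 0.317 = 114°
tan(βl) = -2.25
For an open-circuited stub, Z_in = −jZ_0·cot(βl) = −jZ_0/tan(βl)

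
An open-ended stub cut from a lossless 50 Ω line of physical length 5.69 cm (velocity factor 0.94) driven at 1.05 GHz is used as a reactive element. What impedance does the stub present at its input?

λ = v/f = 0.94·c / 1.05 GHz = 0.269 m
βl = 2π·l/λ = 2π × 0.212 = 76.3°
tan(βl) = 4.09
For an open-ended stub, Z_in = −jZ_0·cot(βl) = −jZ_0/tan(βl)

Z_in ≈ −j12.2 Ω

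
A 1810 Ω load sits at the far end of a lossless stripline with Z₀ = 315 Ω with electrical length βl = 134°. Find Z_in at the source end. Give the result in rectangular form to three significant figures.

Z_in ≈ 103 + j287 Ω

tan(βl) = tan(134°) = -1.04
Z_in = Z_0·(Z_L + jZ_0·tanβl)/(Z_0 + jZ_L·tanβl)
     = 315·(1810 − j326)/(315 − j1870)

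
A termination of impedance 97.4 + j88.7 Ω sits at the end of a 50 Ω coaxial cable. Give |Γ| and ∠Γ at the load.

Γ ≈ 0.585 ∠ 30.8°

Γ = (Z_L − Z_0)/(Z_L + Z_0) = (47.4 + j88.7)/(147.4 + j88.7)
|Γ| = 101/172 = 0.585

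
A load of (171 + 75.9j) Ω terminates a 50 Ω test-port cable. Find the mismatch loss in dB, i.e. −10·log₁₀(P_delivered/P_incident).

mismatch loss ≈ 2.03 dB

Γ = (121 + j75.9)/(221 + j75.9), |Γ| = 0.611
|Γ|² = 0.374, so P_del/P_inc = 1 − |Γ|² = 0.626
ML = −10·log₁₀(1 − |Γ|²)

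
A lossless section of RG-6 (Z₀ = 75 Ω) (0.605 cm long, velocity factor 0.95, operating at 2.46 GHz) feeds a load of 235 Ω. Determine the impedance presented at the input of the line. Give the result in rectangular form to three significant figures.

λ = v/f = 0.95·c / 2.46 GHz = 0.116 m
βl = 2π·l/λ = 2π × 0.0522 = 18.8°
tan(βl) = tan(18.8°) = 0.34
Z_in = Z_0·(Z_L + jZ_0·tanβl)/(Z_0 + jZ_L·tanβl)
     = 75·(235 + j25.5)/(75 + j80)

Z_in ≈ 123 − j105 Ω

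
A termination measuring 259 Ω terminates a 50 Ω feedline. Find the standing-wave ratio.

VSWR ≈ 5.18

For a purely resistive load, VSWR = R_L/Z_0 or Z_0/R_L (whichever > 1) = 259/50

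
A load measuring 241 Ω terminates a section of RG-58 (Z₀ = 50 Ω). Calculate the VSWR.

VSWR ≈ 4.82

Γ = (241 − 50)/(241 + 50) = 0.656
VSWR = (1 + 0.656)/(1 − 0.656)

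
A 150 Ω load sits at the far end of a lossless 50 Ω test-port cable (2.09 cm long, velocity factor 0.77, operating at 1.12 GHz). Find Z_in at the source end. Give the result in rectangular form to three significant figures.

λ = v/f = 0.77·c / 1.12 GHz = 0.206 m
βl = 2π·l/λ = 2π × 0.101 = 36.5°
tan(βl) = tan(36.5°) = 0.739
Z_in = Z_0·(Z_L + jZ_0·tanβl)/(Z_0 + jZ_L·tanβl)
     = 50·(150 + j37)/(50 + j111)

Z_in ≈ 39.2 − j50 Ω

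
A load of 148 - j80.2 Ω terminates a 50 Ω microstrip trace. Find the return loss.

RL ≈ 4.54 dB

Γ = (98 − j80.2)/(198 − j80.2), |Γ| = 0.593
RL = −20·log₁₀|Γ| = −20·log₁₀(0.593)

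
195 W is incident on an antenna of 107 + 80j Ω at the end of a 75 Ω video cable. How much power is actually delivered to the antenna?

|Γ| = |(32 + j80)/(182 + j80)| = 0.433
|Γ|² = 0.188
P_refl = |Γ|²·P_inc = 36.6 W, P_del = (1 − |Γ|²)·P_inc = 158 W

P_delivered ≈ 158 W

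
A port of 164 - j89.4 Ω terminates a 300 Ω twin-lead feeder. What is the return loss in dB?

Γ = (-136 − j89.4)/(464 − j89.4), |Γ| = 0.344
RL = −20·log₁₀|Γ| = −20·log₁₀(0.344)

RL ≈ 9.26 dB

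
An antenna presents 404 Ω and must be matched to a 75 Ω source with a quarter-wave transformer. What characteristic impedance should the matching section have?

Z_qwt = √(Z_0·R_L) = √(75 × 404) = √30300

Z_qwt ≈ 174 Ω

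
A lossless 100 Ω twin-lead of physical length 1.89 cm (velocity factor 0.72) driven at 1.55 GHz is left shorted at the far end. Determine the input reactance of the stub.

X_in ≈ 114 Ω (inductive)

λ = v/f = 0.72·c / 1.55 GHz = 0.139 m
βl = 2π·l/λ = 2π × 0.136 = 48.8°
tan(βl) = 1.14
For a shorted stub, Z_in = jZ_0·tan(βl)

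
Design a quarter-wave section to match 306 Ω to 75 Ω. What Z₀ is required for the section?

Z_qwt = √(Z_0·R_L) = √(75 × 306) = √22950

Z_qwt ≈ 151 Ω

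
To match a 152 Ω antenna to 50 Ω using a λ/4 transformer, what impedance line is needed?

Z_qwt = √(Z_0·R_L) = √(50 × 152) = √7600

Z_qwt ≈ 87.2 Ω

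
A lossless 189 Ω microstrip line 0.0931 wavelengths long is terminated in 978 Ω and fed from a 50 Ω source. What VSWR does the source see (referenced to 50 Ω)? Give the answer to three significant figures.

VSWR ≈ 14.2

βl = 2π × 0.0931 = 33.5°
tan(βl) = 0.662
Z_in = Z_0·(Z_L + jZ_0·tanβl)/(Z_0 + jZ_L·tanβl) = 110 − j253 Ω
Γ_s = (Z_in − Z_s)/(Z_in + Z_s) = (60.4 − j253)/(160 − j253), |Γ_s| = 0.868
VSWR = (1 + |Γ_s|)/(1 − |Γ_s|)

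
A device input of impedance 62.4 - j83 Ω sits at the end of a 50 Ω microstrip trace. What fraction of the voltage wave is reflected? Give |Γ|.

Γ = (Z_L − Z_0)/(Z_L + Z_0) = (12.4 − j83)/(112.4 − j83)
|Γ| = 83.9/140

|Γ| ≈ 0.601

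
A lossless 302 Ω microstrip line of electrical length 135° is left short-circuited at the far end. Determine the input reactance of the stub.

X_in ≈ -302 Ω (capacitive)

tan(βl) = -1
For a short-circuited stub, Z_in = jZ_0·tan(βl)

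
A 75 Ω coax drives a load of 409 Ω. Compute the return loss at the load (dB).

Γ = (409 − 75)/(409 + 75) = 0.69
RL = −20·log₁₀|Γ| = −20·log₁₀(0.69)

RL ≈ 3.22 dB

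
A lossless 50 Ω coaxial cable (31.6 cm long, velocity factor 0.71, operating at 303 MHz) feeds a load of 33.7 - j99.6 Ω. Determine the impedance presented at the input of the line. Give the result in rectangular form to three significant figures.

Z_in ≈ 221 − j194 Ω

λ = v/f = 0.71·c / 303 MHz = 0.703 m
βl = 2π·l/λ = 2π × 0.45 = 162°
tan(βl) = tan(162°) = -0.328
Z_in = Z_0·(Z_L + jZ_0·tanβl)/(Z_0 + jZ_L·tanβl)
     = 50·(33.7 − j116)/(17.3 − j11.1)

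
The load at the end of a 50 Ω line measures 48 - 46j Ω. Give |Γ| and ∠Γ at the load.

Γ ≈ 0.425 ∠ -67.3°

Γ = (Z_L − Z_0)/(Z_L + Z_0) = (-2 − j46)/(98 − j46)
|Γ| = 46/108 = 0.425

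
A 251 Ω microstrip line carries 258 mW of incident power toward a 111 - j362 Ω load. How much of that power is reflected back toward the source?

|Γ| = |(-140 − j362)/(362 − j362)| = 0.758
|Γ|² = 0.575
P_refl = |Γ|²·P_inc = 148 mW, P_del = (1 − |Γ|²)·P_inc = 110 mW

P_reflected ≈ 148 mW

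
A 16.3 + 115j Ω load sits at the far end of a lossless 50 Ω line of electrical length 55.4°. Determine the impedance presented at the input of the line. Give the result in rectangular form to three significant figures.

tan(βl) = tan(55.4°) = 1.45
Z_in = Z_0·(Z_L + jZ_0·tanβl)/(Z_0 + jZ_L·tanβl)
     = 50·(16.3 + j187)/(-117 + j23.6)

Z_in ≈ 8.91 − j78.5 Ω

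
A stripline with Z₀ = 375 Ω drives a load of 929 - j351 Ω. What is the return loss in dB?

Γ = (554 − j351)/(1304 − j351), |Γ| = 0.486
RL = −20·log₁₀|Γ| = −20·log₁₀(0.486)

RL ≈ 6.27 dB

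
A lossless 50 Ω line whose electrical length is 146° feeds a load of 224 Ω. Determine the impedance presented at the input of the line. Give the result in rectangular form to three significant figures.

tan(βl) = tan(146°) = -0.675
Z_in = Z_0·(Z_L + jZ_0·tanβl)/(Z_0 + jZ_L·tanβl)
     = 50·(224 − j33.7)/(50 − j151)

Z_in ≈ 32.2 + j63.5 Ω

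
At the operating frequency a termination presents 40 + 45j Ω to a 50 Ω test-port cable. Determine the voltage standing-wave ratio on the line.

Γ = (Z_L − Z_0)/(Z_L + Z_0) = (-10 + j45)/(90 + j45)
|Γ| = 46.1/101 = 0.458
VSWR = (1 + |Γ|)/(1 − |Γ|) = 1.46/0.542

VSWR ≈ 2.69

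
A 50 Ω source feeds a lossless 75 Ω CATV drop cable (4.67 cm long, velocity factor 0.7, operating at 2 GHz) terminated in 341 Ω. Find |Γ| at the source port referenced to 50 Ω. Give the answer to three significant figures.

|Γ| ≈ 0.729

λ = v/f = 0.7·c / 2 GHz = 0.105 m
βl = 2π·l/λ = 2π × 0.445 = 160°
tan(βl) = -0.362
Z_in = Z_0·(Z_L + jZ_0·tanβl)/(Z_0 + jZ_L·tanβl) = 104 + j144 Ω
Γ_s = (Z_in − Z_s)/(Z_in + Z_s) = (54.1 + j144)/(154 + j144), |Γ_s| = 0.729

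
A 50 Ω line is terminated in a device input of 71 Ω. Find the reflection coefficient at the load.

Γ = 0.174

Γ = (Z_L − Z_0)/(Z_L + Z_0) = (71 − 50)/(71 + 50) = 21/121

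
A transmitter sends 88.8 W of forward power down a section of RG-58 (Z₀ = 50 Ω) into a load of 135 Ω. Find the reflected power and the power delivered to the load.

Γ = (135 − 50)/(135 + 50) = 0.459
|Γ|² = 0.211
P_refl = |Γ|²·P_inc = 18.7 W, P_del = (1 − |Γ|²)·P_inc = 70.1 W

P_reflected ≈ 18.7 W; P_delivered ≈ 70.1 W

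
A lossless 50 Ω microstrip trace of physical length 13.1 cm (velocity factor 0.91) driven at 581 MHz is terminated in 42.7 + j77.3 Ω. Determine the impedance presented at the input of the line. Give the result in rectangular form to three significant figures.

Z_in ≈ 11.9 − j14.9 Ω

λ = v/f = 0.91·c / 581 MHz = 0.47 m
βl = 2π·l/λ = 2π × 0.279 = 100°
tan(βl) = tan(100°) = -5.47
Z_in = Z_0·(Z_L + jZ_0·tanβl)/(Z_0 + jZ_L·tanβl)
     = 50·(42.7 − j196)/(473 − j233)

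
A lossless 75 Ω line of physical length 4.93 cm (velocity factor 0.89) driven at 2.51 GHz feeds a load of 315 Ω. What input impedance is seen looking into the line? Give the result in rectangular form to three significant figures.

Z_in ≈ 169 + j149 Ω

λ = v/f = 0.89·c / 2.51 GHz = 0.106 m
βl = 2π·l/λ = 2π × 0.463 = 167°
tan(βl) = tan(167°) = -0.234
Z_in = Z_0·(Z_L + jZ_0·tanβl)/(Z_0 + jZ_L·tanβl)
     = 75·(315 − j17.5)/(75 − j73.6)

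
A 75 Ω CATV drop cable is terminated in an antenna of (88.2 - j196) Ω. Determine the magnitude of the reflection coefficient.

Γ = (Z_L − Z_0)/(Z_L + Z_0) = (13.2 − j196)/(163.2 − j196)
|Γ| = 196/255

|Γ| ≈ 0.77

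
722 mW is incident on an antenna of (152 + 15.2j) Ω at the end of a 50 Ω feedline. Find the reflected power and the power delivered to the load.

|Γ| = |(102 + j15.2)/(202 + j15.2)| = 0.509
|Γ|² = 0.259
P_refl = |Γ|²·P_inc = 187 mW, P_del = (1 − |Γ|²)·P_inc = 535 mW

P_reflected ≈ 187 mW; P_delivered ≈ 535 mW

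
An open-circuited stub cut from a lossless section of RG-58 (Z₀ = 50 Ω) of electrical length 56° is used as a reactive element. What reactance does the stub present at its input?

tan(βl) = 1.48
For an open-circuited stub, Z_in = −jZ_0·cot(βl) = −jZ_0/tan(βl)

X_in ≈ -33.7 Ω (capacitive)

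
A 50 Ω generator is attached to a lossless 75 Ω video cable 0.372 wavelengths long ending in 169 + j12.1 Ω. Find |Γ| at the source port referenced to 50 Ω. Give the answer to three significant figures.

βl = 2π × 0.372 = 134°
tan(βl) = -1.04
Z_in = Z_0·(Z_L + jZ_0·tanβl)/(Z_0 + jZ_L·tanβl) = 51.4 + j46.6 Ω
Γ_s = (Z_in − Z_s)/(Z_in + Z_s) = (1.36 + j46.6)/(101 + j46.6), |Γ_s| = 0.418

|Γ| ≈ 0.418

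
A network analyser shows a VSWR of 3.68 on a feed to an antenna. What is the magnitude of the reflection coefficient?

|Γ| = (S − 1)/(S + 1) = (3.68 − 1)/(3.68 + 1) = 2.68/4.68

|Γ| ≈ 0.573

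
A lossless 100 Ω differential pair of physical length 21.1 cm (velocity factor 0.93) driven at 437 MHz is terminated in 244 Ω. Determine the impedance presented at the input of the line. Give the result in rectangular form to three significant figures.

Z_in ≈ 50.9 + j43.8 Ω

λ = v/f = 0.93·c / 437 MHz = 0.638 m
βl = 2π·l/λ = 2π × 0.33 = 119°
tan(βl) = tan(119°) = -1.81
Z_in = Z_0·(Z_L + jZ_0·tanβl)/(Z_0 + jZ_L·tanβl)
     = 100·(244 − j181)/(100 − j441)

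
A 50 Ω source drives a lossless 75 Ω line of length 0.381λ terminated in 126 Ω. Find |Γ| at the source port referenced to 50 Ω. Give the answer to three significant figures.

βl = 2π × 0.381 = 137°
tan(βl) = -0.927
Z_in = Z_0·(Z_L + jZ_0·tanβl)/(Z_0 + jZ_L·tanβl) = 68.4 + j37 Ω
Γ_s = (Z_in − Z_s)/(Z_in + Z_s) = (18.4 + j37)/(118 + j37), |Γ_s| = 0.333

|Γ| ≈ 0.333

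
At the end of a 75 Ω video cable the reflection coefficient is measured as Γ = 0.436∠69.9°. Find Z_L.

Z_L ≈ 68.2 + j69 Ω

Z_L = Z_0·(1 + Γ)/(1 − Γ) = 75·(1.15 + j0.409)/(0.85 − j0.409)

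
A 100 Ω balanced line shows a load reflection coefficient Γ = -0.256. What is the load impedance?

Z_L = Z_0·(1 + Γ)/(1 − Γ) = 100·(0.744)/(1.26)

Z_L ≈ 59.2 Ω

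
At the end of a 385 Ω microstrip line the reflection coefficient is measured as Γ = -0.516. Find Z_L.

Z_L ≈ 123 Ω

Z_L = Z_0·(1 + Γ)/(1 − Γ) = 385·(0.484)/(1.52)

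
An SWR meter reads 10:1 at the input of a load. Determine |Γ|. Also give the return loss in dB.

|Γ| ≈ 0.818; return loss ≈ 1.74 dB

|Γ| = (S − 1)/(S + 1) = (10 − 1)/(10 + 1) = 9/11
RL = −20·log₁₀|Γ| = −20·log₁₀(0.818)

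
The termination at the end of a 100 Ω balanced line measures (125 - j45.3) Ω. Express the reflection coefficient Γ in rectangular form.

Γ ≈ 0.146 − j0.172

Γ = (Z_L − Z_0)/(Z_L + Z_0) = (25 − j45.3)/(225 − j45.3)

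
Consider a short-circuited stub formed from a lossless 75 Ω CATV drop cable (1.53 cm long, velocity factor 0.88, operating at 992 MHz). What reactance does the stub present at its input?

X_in ≈ 28.3 Ω (inductive)

λ = v/f = 0.88·c / 992 MHz = 0.266 m
βl = 2π·l/λ = 2π × 0.0575 = 20.7°
tan(βl) = 0.378
For a short-circuited stub, Z_in = jZ_0·tan(βl)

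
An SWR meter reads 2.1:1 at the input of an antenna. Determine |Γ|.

|Γ| = (S − 1)/(S + 1) = (2.1 − 1)/(2.1 + 1) = 1.1/3.1

|Γ| ≈ 0.355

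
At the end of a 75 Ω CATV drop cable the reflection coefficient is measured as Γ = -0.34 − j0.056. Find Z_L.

Z_L = Z_0·(1 + Γ)/(1 − Γ) = 75·(0.66 − j0.056)/(1.34 + j0.056)

Z_L ≈ 36.7 − j4.67 Ω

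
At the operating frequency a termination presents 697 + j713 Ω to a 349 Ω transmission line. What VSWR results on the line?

VSWR ≈ 4.36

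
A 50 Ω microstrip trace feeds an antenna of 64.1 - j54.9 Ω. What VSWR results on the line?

VSWR ≈ 2.62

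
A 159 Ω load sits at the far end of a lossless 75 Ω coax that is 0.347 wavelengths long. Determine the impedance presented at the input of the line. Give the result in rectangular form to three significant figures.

Z_in ≈ 47.5 + j36.7 Ω

βl = 2π × 0.347 = 125°
tan(βl) = tan(125°) = -1.43
Z_in = Z_0·(Z_L + jZ_0·tanβl)/(Z_0 + jZ_L·tanβl)
     = 75·(159 − j107)/(75 − j228)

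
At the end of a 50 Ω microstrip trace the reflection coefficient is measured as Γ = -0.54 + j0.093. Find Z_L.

Z_L ≈ 14.7 + j3.91 Ω

Z_L = Z_0·(1 + Γ)/(1 − Γ) = 50·(0.46 + j0.093)/(1.54 − j0.093)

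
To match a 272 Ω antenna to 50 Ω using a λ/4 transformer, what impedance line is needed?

Z_qwt ≈ 117 Ω

Z_qwt = √(Z_0·R_L) = √(50 × 272) = √13600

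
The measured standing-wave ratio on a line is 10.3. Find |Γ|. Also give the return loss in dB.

|Γ| = (S − 1)/(S + 1) = (10.3 − 1)/(10.3 + 1) = 9.3/11.3
RL = −20·log₁₀|Γ| = −20·log₁₀(0.823)

|Γ| ≈ 0.823; return loss ≈ 1.69 dB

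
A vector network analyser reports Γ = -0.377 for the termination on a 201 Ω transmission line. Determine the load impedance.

Z_L ≈ 90.9 Ω

Z_L = Z_0·(1 + Γ)/(1 − Γ) = 201·(0.623)/(1.38)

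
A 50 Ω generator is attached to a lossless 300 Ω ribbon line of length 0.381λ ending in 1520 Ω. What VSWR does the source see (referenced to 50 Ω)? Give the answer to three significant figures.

VSWR ≈ 17.2

βl = 2π × 0.381 = 137°
tan(βl) = -0.927
Z_in = Z_0·(Z_L + jZ_0·tanβl)/(Z_0 + jZ_L·tanβl) = 123 + j297 Ω
Γ_s = (Z_in − Z_s)/(Z_in + Z_s) = (72.5 + j297)/(173 + j297), |Γ_s| = 0.89
VSWR = (1 + |Γ_s|)/(1 − |Γ_s|)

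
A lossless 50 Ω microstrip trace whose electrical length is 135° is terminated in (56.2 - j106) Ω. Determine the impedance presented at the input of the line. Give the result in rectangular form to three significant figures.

Z_in ≈ 44.6 + j94.5 Ω

tan(βl) = tan(135°) = -1
Z_in = Z_0·(Z_L + jZ_0·tanβl)/(Z_0 + jZ_L·tanβl)
     = 50·(56.2 − j156)/(-56 − j56.2)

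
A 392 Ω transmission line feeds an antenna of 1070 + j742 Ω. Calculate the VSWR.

VSWR ≈ 4.17

Γ = (Z_L − Z_0)/(Z_L + Z_0) = (678 + j742)/(1462 + j742)
|Γ| = 1010/1640 = 0.613
VSWR = (1 + |Γ|)/(1 − |Γ|) = 1.61/0.387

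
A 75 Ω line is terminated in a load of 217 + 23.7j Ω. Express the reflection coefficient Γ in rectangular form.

Γ = (Z_L − Z_0)/(Z_L + Z_0) = (142 + j23.7)/(292 + j23.7)

Γ ≈ 0.49 + j0.0414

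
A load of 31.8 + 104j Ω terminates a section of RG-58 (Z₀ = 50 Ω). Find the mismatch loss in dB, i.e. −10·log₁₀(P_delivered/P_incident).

Γ = (-18.2 + j104)/(81.8 + j104), |Γ| = 0.798
|Γ|² = 0.637, so P_del/P_inc = 1 − |Γ|² = 0.363
ML = −10·log₁₀(1 − |Γ|²)

mismatch loss ≈ 4.4 dB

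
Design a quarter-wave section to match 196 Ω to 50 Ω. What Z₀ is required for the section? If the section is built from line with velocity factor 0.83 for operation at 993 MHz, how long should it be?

Z_qwt ≈ 99 Ω; length ≈ 6.27 cm

Z_qwt = √(Z_0·R_L) = √(50 × 196) = √9800
λ = 0.83·c/f = 0.251 m, so l = λ/4 = 0.0627 m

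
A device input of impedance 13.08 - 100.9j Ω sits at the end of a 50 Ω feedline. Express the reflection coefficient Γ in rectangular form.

Γ = (Z_L − Z_0)/(Z_L + Z_0) = (-36.92 − j100.9)/(63.08 − j100.9)

Γ ≈ 0.555 − j0.713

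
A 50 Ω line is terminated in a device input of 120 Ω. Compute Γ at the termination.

Γ = (Z_L − Z_0)/(Z_L + Z_0) = (120 − 50)/(120 + 50) = 70/170

Γ = 0.412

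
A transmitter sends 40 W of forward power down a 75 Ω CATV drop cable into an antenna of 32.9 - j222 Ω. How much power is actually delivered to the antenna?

P_delivered ≈ 6.48 W

|Γ| = |(-42.1 − j222)/(107.9 − j222)| = 0.915
|Γ|² = 0.838
P_refl = |Γ|²·P_inc = 33.5 W, P_del = (1 − |Γ|²)·P_inc = 6.48 W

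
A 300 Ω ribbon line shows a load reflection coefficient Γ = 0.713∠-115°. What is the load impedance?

Z_L ≈ 69.9 − j184 Ω

Z_L = Z_0·(1 + Γ)/(1 − Γ) = 300·(0.699 − j0.646)/(1.3 + j0.646)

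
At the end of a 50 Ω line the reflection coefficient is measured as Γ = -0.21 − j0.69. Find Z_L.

Z_L = Z_0·(1 + Γ)/(1 − Γ) = 50·(0.79 − j0.69)/(1.21 + j0.69)

Z_L ≈ 12.4 − j35.6 Ω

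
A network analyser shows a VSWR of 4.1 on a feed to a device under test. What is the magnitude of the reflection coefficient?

|Γ| = (S − 1)/(S + 1) = (4.1 − 1)/(4.1 + 1) = 3.1/5.1

|Γ| ≈ 0.608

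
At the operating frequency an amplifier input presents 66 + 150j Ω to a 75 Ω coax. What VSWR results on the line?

Γ = (Z_L − Z_0)/(Z_L + Z_0) = (-9 + j150)/(141 + j150)
|Γ| = 150/206 = 0.73
VSWR = (1 + |Γ|)/(1 − |Γ|) = 1.73/0.27

VSWR ≈ 6.41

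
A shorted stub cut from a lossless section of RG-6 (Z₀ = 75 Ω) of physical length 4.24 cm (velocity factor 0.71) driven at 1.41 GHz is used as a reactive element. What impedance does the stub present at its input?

λ = v/f = 0.71·c / 1.41 GHz = 0.151 m
βl = 2π·l/λ = 2π × 0.281 = 101°
tan(βl) = -5.12
For a shorted stub, Z_in = jZ_0·tan(βl)

Z_in ≈ −j384 Ω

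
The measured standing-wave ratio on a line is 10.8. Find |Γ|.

|Γ| ≈ 0.831

|Γ| = (S − 1)/(S + 1) = (10.8 − 1)/(10.8 + 1) = 9.8/11.8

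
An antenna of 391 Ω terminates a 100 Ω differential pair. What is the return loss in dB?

Γ = (391 − 100)/(391 + 100) = 0.593
RL = −20·log₁₀|Γ| = −20·log₁₀(0.593)

RL ≈ 4.54 dB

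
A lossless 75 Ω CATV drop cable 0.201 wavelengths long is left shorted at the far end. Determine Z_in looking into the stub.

Z_in ≈ +j236 Ω

βl = 2π × 0.201 = 72.4°
tan(βl) = 3.14
For a shorted stub, Z_in = jZ_0·tan(βl)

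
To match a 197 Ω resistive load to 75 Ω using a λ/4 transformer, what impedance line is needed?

Z_qwt ≈ 122 Ω

Z_qwt = √(Z_0·R_L) = √(75 × 197) = √14780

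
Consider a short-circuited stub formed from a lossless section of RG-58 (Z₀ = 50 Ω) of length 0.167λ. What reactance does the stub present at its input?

X_in ≈ 87 Ω (inductive)

βl = 2π × 0.167 = 60.1°
tan(βl) = 1.74
For a short-circuited stub, Z_in = jZ_0·tan(βl)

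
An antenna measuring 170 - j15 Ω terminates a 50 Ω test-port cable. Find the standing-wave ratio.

VSWR ≈ 3.43

Γ = (Z_L − Z_0)/(Z_L + Z_0) = (120 − j15)/(220 − j15)
|Γ| = 121/221 = 0.548
VSWR = (1 + |Γ|)/(1 − |Γ|) = 1.55/0.452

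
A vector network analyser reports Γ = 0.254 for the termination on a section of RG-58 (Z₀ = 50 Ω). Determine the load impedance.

Z_L ≈ 84 Ω

Z_L = Z_0·(1 + Γ)/(1 − Γ) = 50·(1.25)/(0.746)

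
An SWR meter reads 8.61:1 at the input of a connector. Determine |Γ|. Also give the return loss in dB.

|Γ| ≈ 0.792; return loss ≈ 2.03 dB

|Γ| = (S − 1)/(S + 1) = (8.61 − 1)/(8.61 + 1) = 7.61/9.61
RL = −20·log₁₀|Γ| = −20·log₁₀(0.792)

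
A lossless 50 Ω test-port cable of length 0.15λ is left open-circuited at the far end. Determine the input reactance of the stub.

βl = 2π × 0.15 = 54°
tan(βl) = 1.38
For an open-circuited stub, Z_in = −jZ_0·cot(βl) = −jZ_0/tan(βl)

X_in ≈ -36.3 Ω (capacitive)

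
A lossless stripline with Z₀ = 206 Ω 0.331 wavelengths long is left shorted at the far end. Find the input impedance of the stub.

Z_in ≈ −j369 Ω

βl = 2π × 0.331 = 119°
tan(βl) = -1.79
For a shorted stub, Z_in = jZ_0·tan(βl)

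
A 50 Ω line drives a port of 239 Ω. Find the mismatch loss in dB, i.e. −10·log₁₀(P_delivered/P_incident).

Γ = (239 − 50)/(239 + 50) = 0.654
|Γ|² = 0.428, so P_del/P_inc = 1 − |Γ|² = 0.572
ML = −10·log₁₀(1 − |Γ|²)

mismatch loss ≈ 2.42 dB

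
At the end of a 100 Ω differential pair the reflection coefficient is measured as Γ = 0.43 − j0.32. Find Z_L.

Z_L = Z_0·(1 + Γ)/(1 − Γ) = 100·(1.43 − j0.32)/(0.57 + j0.32)

Z_L ≈ 167 − j150 Ω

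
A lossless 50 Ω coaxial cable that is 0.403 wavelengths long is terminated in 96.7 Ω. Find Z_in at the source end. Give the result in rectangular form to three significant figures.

βl = 2π × 0.403 = 145°
tan(βl) = tan(145°) = -0.698
Z_in = Z_0·(Z_L + jZ_0·tanβl)/(Z_0 + jZ_L·tanβl)
     = 50·(96.7 − j34.9)/(50 − j67.5)

Z_in ≈ 50.9 + j33.9 Ω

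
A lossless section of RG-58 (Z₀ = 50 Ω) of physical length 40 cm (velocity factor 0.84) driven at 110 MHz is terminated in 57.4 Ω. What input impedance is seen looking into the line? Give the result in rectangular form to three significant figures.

λ = v/f = 0.84·c / 110 MHz = 2.29 m
βl = 2π·l/λ = 2π × 0.175 = 62.9°
tan(βl) = tan(62.9°) = 1.95
Z_in = Z_0·(Z_L + jZ_0·tanβl)/(Z_0 + jZ_L·tanβl)
     = 50·(57.4 + j97.5)/(50 + j112)

Z_in ≈ 45.9 − j5.16 Ω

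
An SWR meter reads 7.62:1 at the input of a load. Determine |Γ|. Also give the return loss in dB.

|Γ| ≈ 0.768; return loss ≈ 2.29 dB

|Γ| = (S − 1)/(S + 1) = (7.62 − 1)/(7.62 + 1) = 6.62/8.62
RL = −20·log₁₀|Γ| = −20·log₁₀(0.768)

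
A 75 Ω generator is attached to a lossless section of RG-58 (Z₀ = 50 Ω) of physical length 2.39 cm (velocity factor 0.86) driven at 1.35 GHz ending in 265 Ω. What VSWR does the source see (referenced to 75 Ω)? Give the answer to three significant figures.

λ = v/f = 0.86·c / 1.35 GHz = 0.191 m
βl = 2π·l/λ = 2π × 0.125 = 45°
tan(βl) = 1
Z_in = Z_0·(Z_L + jZ_0·tanβl)/(Z_0 + jZ_L·tanβl) = 18.2 − j46.5 Ω
Γ_s = (Z_in − Z_s)/(Z_in + Z_s) = (-56.8 − j46.5)/(93.2 − j46.5), |Γ_s| = 0.705
VSWR = (1 + |Γ_s|)/(1 − |Γ_s|)

VSWR ≈ 5.77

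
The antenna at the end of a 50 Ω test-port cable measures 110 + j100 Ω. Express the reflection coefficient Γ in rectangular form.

Γ ≈ 0.551 + j0.281

Γ = (Z_L − Z_0)/(Z_L + Z_0) = (60 + j100)/(160 + j100)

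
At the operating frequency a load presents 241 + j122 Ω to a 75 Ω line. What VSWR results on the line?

VSWR ≈ 4.1

Γ = (Z_L − Z_0)/(Z_L + Z_0) = (166 + j122)/(316 + j122)
|Γ| = 206/339 = 0.608
VSWR = (1 + |Γ|)/(1 − |Γ|) = 1.61/0.392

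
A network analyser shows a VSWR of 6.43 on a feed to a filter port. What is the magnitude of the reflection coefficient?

|Γ| = (S − 1)/(S + 1) = (6.43 − 1)/(6.43 + 1) = 5.43/7.43

|Γ| ≈ 0.731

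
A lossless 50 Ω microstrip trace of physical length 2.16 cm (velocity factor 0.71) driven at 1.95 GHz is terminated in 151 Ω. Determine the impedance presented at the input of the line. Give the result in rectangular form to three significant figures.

Z_in ≈ 18.2 − j15 Ω

λ = v/f = 0.71·c / 1.95 GHz = 0.109 m
βl = 2π·l/λ = 2π × 0.198 = 71.2°
tan(βl) = tan(71.2°) = 2.94
Z_in = Z_0·(Z_L + jZ_0·tanβl)/(Z_0 + jZ_L·tanβl)
     = 50·(151 + j147)/(50 + j443)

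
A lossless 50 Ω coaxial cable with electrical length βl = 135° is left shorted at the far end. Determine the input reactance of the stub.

X_in ≈ -50 Ω (capacitive)

tan(βl) = -1
For a shorted stub, Z_in = jZ_0·tan(βl)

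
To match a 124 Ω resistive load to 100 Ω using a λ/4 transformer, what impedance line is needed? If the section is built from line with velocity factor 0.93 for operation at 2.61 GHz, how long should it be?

Z_qwt = √(Z_0·R_L) = √(100 × 124) = √12400
λ = 0.93·c/f = 0.107 m, so l = λ/4 = 0.0267 m

Z_qwt ≈ 111 Ω; length ≈ 2.67 cm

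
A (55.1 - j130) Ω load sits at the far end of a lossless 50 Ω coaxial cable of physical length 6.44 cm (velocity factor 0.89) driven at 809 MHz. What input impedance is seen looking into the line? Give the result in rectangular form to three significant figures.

Z_in ≈ 6.24 − j1.2 Ω

λ = v/f = 0.89·c / 809 MHz = 0.33 m
βl = 2π·l/λ = 2π × 0.195 = 70.2°
tan(βl) = tan(70.2°) = 2.78
Z_in = Z_0·(Z_L + jZ_0·tanβl)/(Z_0 + jZ_L·tanβl)
     = 50·(55.1 + j9.24)/(412 + j153)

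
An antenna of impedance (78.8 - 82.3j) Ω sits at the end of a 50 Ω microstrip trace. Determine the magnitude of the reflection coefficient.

Γ = (Z_L − Z_0)/(Z_L + Z_0) = (28.8 − j82.3)/(128.8 − j82.3)
|Γ| = 87.2/153

|Γ| ≈ 0.57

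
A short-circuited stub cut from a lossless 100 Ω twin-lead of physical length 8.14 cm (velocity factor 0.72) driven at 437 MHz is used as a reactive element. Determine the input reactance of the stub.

λ = v/f = 0.72·c / 437 MHz = 0.494 m
βl = 2π·l/λ = 2π × 0.165 = 59.3°
tan(βl) = 1.68
For a short-circuited stub, Z_in = jZ_0·tan(βl)

X_in ≈ 168 Ω (inductive)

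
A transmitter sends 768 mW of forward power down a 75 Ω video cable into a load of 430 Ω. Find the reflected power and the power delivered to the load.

P_reflected ≈ 380 mW; P_delivered ≈ 388 mW

Γ = (430 − 75)/(430 + 75) = 0.703
|Γ|² = 0.494
P_refl = |Γ|²·P_inc = 380 mW, P_del = (1 − |Γ|²)·P_inc = 388 mW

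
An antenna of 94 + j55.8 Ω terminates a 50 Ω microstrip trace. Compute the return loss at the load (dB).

Γ = (44 + j55.8)/(144 + j55.8), |Γ| = 0.46
RL = −20·log₁₀|Γ| = −20·log₁₀(0.46)

RL ≈ 6.74 dB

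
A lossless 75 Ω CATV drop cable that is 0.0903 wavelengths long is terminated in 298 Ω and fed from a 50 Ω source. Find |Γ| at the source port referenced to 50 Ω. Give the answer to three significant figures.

|Γ| ≈ 0.669

βl = 2π × 0.0903 = 32.5°
tan(βl) = 0.637
Z_in = Z_0·(Z_L + jZ_0·tanβl)/(Z_0 + jZ_L·tanβl) = 56.5 − j95.4 Ω
Γ_s = (Z_in − Z_s)/(Z_in + Z_s) = (6.54 − j95.4)/(107 − j95.4), |Γ_s| = 0.669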